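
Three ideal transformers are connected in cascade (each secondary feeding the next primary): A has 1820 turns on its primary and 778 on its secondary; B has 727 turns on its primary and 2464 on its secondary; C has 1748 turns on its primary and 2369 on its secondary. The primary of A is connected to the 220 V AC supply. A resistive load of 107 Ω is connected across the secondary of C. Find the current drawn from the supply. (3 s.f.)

Secondary of A: V = 220.00 × 778/1820 = 94.044 V.
Secondary of B: V = 94.044 × 2464/727 = 318.74 V.
Secondary of C: V = 318.74 × 2369/1748 = 431.98 V.
I_load = 431.98/107 = 4.0372 A, so P_out = 431.98 × 4.0372 = 1744.0 W.
All ideal ⇒ P_in = P_out, so I_supply = 1744.0/220 = 7.93 A.

I_supply ≈ 7.93 A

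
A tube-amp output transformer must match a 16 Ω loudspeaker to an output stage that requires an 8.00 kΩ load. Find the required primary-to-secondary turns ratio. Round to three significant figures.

N_p/N_s ≈ 22.4

Z_p/Z_s = (N_p/N_s)², so N_p/N_s = √(8000/16) = √500 = 22.4.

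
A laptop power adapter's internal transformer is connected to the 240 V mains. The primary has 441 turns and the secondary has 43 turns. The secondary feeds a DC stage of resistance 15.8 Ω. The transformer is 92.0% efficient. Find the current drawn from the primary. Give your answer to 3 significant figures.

I_p ≈ 0.157 A

V_s = 240 × 43/441 = 23.401 V.
I_s = V_s/R = 23.401/15.8 = 1.4811 A.
P_out = V_s I_s = 23.401 × 1.4811 = 34.660 W.
P_in = P_out/η = 34.660/0.920 = 37.674 W.
I_p = P_in/V_p = 37.674/240 = 0.157 A.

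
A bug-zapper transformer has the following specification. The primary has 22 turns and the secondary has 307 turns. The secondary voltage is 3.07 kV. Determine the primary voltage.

V_p ≈ 220 V

V_p/V_s = N_p/N_s, so V_p = 3070 × 22/307 = 220 V.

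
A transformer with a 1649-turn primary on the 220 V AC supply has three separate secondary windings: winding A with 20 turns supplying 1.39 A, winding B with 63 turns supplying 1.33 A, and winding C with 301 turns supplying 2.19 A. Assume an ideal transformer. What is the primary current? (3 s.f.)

V_A = 220 × 20/1649 = 2.6683 V; V_B = 220 × 63/1649 = 8.4051 V; V_C = 220 × 301/1649 = 40.158 V.
P_out = V_A I_A + V_B I_B + V_C I_C = 2.6683×1.39 + 8.4051×1.33 + 40.158×2.19 = 3.7089 + 11.179 + 87.945 = 102.83 W.
Ideal ⇒ P_in = P_out, so I_p = P_out/V_p = 102.83/220 = 0.467 A.

I_p ≈ 0.467 A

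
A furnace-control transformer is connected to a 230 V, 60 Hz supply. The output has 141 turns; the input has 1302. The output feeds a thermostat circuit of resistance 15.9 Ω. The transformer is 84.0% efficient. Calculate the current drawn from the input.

V_out = 230 × 141/1302 = 24.908 V.
I_out = V_out/R = 24.908/15.9 = 1.5665 A.
P_out = V_out I_out = 24.908 × 1.5665 = 39.019 W.
P_in = P_out/η = 39.019/0.840 = 46.451 W.
I_in = P_in/V_in = 46.451/230 = 0.202 A.

I_in ≈ 0.202 A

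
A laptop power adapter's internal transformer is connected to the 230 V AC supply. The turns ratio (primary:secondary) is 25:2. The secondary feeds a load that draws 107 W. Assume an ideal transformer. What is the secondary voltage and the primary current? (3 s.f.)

V_s ≈ 18.4 V, I_p ≈ 0.465 A

V_s = V_p × N_s/N_p = 230 × 2/25 = 18.400 V.
I_s = P/V_s = 107/18.400 = 5.8152 A.
I_p = I_s × N_s/N_p = 5.8152 × 2/25 = 0.465 A.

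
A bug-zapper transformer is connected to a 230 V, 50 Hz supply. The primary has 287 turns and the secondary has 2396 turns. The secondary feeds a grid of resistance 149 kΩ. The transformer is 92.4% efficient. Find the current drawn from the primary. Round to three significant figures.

I_p ≈ 0.116 A

V_s = 230 × 2396/287 = 1920.1 V.
I_s = V_s/R = 1920.1/149000 = 0.012887 A.
P_out = V_s I_s = 1920.1 × 0.012887 = 24.745 W.
P_in = P_out/η = 24.745/0.924 = 26.780 W.
I_p = P_in/V_p = 26.780/230 = 0.116 A.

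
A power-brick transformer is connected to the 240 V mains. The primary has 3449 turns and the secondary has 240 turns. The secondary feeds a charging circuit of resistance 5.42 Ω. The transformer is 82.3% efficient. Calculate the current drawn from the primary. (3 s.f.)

V_s = 240 × 240/3449 = 16.700 V.
I_s = V_s/R = 16.700/5.42 = 3.0813 A.
P_out = V_s I_s = 16.700 × 3.0813 = 51.459 W.
P_in = P_out/η = 51.459/0.823 = 62.526 W.
I_p = P_in/V_p = 62.526/240 = 0.261 A.

I_p ≈ 0.261 A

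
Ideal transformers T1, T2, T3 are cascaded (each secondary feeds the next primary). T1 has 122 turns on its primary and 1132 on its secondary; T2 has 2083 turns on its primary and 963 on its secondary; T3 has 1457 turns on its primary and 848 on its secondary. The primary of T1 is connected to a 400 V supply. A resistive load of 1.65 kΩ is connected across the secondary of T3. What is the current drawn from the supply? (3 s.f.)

Secondary of T1: V = 400.00 × 1132/122 = 3711.5 V.
Secondary of T2: V = 3711.5 × 963/2083 = 1715.9 V.
Secondary of T3: V = 1715.9 × 848/1457 = 998.67 V.
I_load = 998.67/1650 = 0.60525 A, so P_out = 998.67 × 0.60525 = 604.44 W.
All ideal ⇒ P_in = P_out, so I_supply = 604.44/400 = 1.51 A.

I_supply ≈ 1.51 A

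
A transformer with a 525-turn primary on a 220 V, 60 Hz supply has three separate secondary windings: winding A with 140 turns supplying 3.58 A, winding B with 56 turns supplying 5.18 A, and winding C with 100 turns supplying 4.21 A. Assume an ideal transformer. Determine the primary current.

V_A = 220 × 140/525 = 58.667 V; V_B = 220 × 56/525 = 23.467 V; V_C = 220 × 100/525 = 41.905 V.
P_out = V_A I_A + V_B I_B + V_C I_C = 58.667×3.58 + 23.467×5.18 + 41.905×4.21 = 210.03 + 121.56 + 176.42 = 508.00 W.
Ideal ⇒ P_in = P_out, so I_p = P_out/V_p = 508.00/220 = 2.31 A.

I_p ≈ 2.31 A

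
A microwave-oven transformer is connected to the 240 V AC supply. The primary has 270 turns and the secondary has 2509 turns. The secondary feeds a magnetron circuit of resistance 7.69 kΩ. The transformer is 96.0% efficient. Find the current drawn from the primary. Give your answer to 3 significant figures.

I_p ≈ 2.81 A

V_s = 240 × 2509/270 = 2230.2 V.
I_s = V_s/R = 2230.2/7690 = 0.29002 A.
P_out = V_s I_s = 2230.2 × 0.29002 = 646.80 W.
P_in = P_out/η = 646.80/0.960 = 673.75 W.
I_p = P_in/V_p = 673.75/240 = 2.81 A.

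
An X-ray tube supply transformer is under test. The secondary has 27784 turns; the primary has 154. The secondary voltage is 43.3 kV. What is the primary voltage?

V_p ≈ 240 V

V_p/V_s = N_p/N_s, so V_p = 43300 × 154/27784 = 240 V.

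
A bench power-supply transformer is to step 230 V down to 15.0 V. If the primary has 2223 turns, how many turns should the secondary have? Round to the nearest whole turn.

N_s/N_p = V_s/V_p, so N_s = 2223 × 15.0/230 = 145.0 ≈ 145 turns.

N_s = 145 turns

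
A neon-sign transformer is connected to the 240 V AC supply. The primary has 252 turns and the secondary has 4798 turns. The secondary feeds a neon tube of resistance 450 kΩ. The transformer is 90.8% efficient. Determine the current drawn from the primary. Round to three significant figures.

V_s = 240 × 4798/252 = 4569.5 V.
I_s = V_s/R = 4569.5/450000 = 0.010154 A.
P_out = V_s I_s = 4569.5 × 0.010154 = 46.401 W.
P_in = P_out/η = 46.401/0.908 = 51.103 W.
I_p = P_in/V_p = 51.103/240 = 0.213 A.

I_p ≈ 0.213 A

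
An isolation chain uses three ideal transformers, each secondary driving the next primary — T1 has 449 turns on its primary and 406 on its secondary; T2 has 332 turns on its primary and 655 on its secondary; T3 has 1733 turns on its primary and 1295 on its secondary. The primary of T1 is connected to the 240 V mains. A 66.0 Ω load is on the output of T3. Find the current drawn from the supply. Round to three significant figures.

I_supply ≈ 6.46 A

Secondary of T1: V = 240.00 × 406/449 = 217.02 V.
Secondary of T2: V = 217.02 × 655/332 = 428.15 V.
Secondary of T3: V = 428.15 × 1295/1733 = 319.94 V.
I_load = 319.94/66.0 = 4.8475 A, so P_out = 319.94 × 4.8475 = 1550.9 W.
All ideal ⇒ P_in = P_out, so I_supply = 1550.9/240 = 6.46 A.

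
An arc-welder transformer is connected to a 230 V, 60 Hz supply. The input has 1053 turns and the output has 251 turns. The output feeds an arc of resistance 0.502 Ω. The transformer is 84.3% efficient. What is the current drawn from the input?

I_in ≈ 30.9 A

V_out = 230 × 251/1053 = 54.824 V.
I_out = V_out/R = 54.824/0.502 = 109.21 A.
P_out = V_out I_out = 54.824 × 109.21 = 5987.5 W.
P_in = P_out/η = 5987.5/0.843 = 7102.6 W.
I_in = P_in/V_in = 7102.6/230 = 30.9 A.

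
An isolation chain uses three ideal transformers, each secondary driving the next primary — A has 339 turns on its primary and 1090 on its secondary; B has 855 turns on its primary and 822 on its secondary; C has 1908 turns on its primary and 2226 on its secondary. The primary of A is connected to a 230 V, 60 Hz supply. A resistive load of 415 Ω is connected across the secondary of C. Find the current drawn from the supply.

I_supply ≈ 7.21 A

Secondary of A: V = 230.00 × 1090/339 = 739.53 V.
Secondary of B: V = 739.53 × 822/855 = 710.98 V.
Secondary of C: V = 710.98 × 2226/1908 = 829.48 V.
I_load = 829.48/415 = 1.9988 A, so P_out = 829.48 × 1.9988 = 1657.9 W.
All ideal ⇒ P_in = P_out, so I_supply = 1657.9/230 = 7.21 A.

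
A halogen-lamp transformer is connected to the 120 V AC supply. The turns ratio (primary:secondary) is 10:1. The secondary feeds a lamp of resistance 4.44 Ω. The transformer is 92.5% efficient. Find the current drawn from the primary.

V_s = 120 × 1/10 = 12.000 V.
I_s = V_s/R = 12.000/4.44 = 2.7027 A.
P_out = V_s I_s = 12.000 × 2.7027 = 32.432 W.
P_in = P_out/η = 32.432/0.925 = 35.062 W.
I_p = P_in/V_p = 35.062/120 = 0.292 A.

I_p ≈ 0.292 A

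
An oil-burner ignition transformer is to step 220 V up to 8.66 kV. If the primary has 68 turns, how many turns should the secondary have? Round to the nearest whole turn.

N_s = 2677 turns

N_s/N_p = V_s/V_p, so N_s = 68 × 8660/220 = 2676.7 ≈ 2677 turns.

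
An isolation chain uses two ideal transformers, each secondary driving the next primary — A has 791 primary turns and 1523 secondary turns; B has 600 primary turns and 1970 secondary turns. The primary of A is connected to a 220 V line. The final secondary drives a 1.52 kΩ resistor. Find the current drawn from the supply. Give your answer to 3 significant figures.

After A: V = 220.00 × 1523/791 = 423.59 V.
After B: V = 423.59 × 1970/600 = 1390.8 V.
I_load = 1390.8/1520 = 0.91499 A, so P_out = 1390.8 × 0.91499 = 1272.6 W.
All ideal ⇒ P_in = P_out, so I_supply = 1272.6/220 = 5.78 A.

I_supply ≈ 5.78 A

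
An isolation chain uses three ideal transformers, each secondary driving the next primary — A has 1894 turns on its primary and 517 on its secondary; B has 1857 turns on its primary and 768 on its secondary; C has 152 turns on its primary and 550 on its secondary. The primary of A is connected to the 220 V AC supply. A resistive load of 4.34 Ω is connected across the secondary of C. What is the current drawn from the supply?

I_supply ≈ 8.46 A

Secondary of A: V = 220.00 × 517/1894 = 60.053 V.
Secondary of B: V = 60.053 × 768/1857 = 24.836 V.
Secondary of C: V = 24.836 × 550/152 = 89.867 V.
I_load = 89.867/4.34 = 20.707 A, so P_out = 89.867 × 20.707 = 1860.9 W.
All ideal ⇒ P_in = P_out, so I_supply = 1860.9/220 = 8.46 A.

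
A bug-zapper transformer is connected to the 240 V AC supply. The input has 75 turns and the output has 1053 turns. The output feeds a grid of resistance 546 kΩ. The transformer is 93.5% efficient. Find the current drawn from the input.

V_out = 240 × 1053/75 = 3369.6 V.
I_out = V_out/R = 3369.6/546000 = 0.0061714 A.
P_out = V_out I_out = 3369.6 × 0.0061714 = 20.795 W.
P_in = P_out/η = 20.795/0.935 = 22.241 W.
I_in = P_in/V_in = 22.241/240 = 0.0927 A.

I_in ≈ 0.0927 A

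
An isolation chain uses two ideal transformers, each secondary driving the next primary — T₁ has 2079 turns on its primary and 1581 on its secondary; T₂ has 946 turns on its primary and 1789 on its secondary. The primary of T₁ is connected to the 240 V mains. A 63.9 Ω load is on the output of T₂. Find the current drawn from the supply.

Secondary of T₁: V = 240.00 × 1581/2079 = 182.51 V.
Secondary of T₂: V = 182.51 × 1789/946 = 345.15 V.
I_load = 345.15/63.9 = 5.4014 A, so P_out = 345.15 × 5.4014 = 1864.3 W.
All ideal ⇒ P_in = P_out, so I_supply = 1864.3/240 = 7.77 A.

I_supply ≈ 7.77 A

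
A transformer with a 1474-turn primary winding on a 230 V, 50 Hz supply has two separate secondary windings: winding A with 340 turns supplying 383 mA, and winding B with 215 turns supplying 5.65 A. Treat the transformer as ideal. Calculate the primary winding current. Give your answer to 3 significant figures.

V_A = 230 × 340/1474 = 53.053 V; V_B = 230 × 215/1474 = 33.548 V.
P_out = V_A I_A + V_B I_B = 53.053×0.383 + 33.548×5.65 = 20.319 + 189.55 = 209.87 W.
Ideal ⇒ P_in = P_out, so I_p = P_out/V_p = 209.87/230 = 0.912 A.

I_p ≈ 0.912 A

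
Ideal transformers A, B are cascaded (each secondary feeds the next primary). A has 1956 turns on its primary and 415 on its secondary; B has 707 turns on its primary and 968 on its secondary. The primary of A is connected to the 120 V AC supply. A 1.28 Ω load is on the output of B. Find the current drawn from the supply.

I_supply ≈ 7.91 A

After A: V = 120.00 × 415/1956 = 25.460 V.
After B: V = 25.460 × 968/707 = 34.859 V.
I_load = 34.859/1.28 = 27.234 A, so P_out = 34.859 × 27.234 = 949.34 W.
All ideal ⇒ P_in = P_out, so I_supply = 949.34/120 = 7.91 A.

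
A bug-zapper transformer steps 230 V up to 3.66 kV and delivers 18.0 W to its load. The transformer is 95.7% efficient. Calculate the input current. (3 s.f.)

P_in = P_out/η = 18.0/0.957 = 18.809 W.
I_in = P_in/V_in = 18.809/230 = 0.0818 A.

I_in ≈ 0.0818 A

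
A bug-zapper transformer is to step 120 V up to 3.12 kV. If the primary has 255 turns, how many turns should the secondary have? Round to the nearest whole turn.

N_s = 6630 turns

N_s/N_p = V_s/V_p, so N_s = 255 × 3120/120 = 6630.0 ≈ 6630 turns.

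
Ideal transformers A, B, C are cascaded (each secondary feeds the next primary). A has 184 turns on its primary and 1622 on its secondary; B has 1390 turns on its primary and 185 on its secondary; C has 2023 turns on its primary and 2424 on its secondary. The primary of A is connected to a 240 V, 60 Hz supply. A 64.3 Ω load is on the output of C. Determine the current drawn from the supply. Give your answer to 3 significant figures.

I_supply ≈ 7.38 A

Secondary of A: V = 240.00 × 1622/184 = 2115.7 V.
Secondary of B: V = 2115.7 × 185/1390 = 281.58 V.
Secondary of C: V = 281.58 × 2424/2023 = 337.39 V.
I_load = 337.39/64.3 = 5.2472 A, so P_out = 337.39 × 5.2472 = 1770.4 W.
All ideal ⇒ P_in = P_out, so I_supply = 1770.4/240 = 7.38 A.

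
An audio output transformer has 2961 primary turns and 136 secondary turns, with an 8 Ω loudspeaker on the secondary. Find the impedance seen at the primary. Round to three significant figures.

Z_p = (N_p/N_s)² × Z_s = (2961/136)² × 8 = 3790 Ω.

Z_p ≈ 3790 Ω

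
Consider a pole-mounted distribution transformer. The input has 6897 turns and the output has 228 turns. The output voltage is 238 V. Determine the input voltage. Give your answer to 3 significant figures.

V_in ≈ 7200 V

V_in/V_out = N_in/N_out, so V_in = 238 × 6897/228 = 7200 V.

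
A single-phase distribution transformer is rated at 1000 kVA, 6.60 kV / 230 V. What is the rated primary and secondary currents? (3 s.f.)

I_p ≈ 152 A, I_s ≈ 4350 A

I_p = S/V_p = 1000000/6600 = 152 A.
I_s = S/V_s = 1000000/230 = 4350 A.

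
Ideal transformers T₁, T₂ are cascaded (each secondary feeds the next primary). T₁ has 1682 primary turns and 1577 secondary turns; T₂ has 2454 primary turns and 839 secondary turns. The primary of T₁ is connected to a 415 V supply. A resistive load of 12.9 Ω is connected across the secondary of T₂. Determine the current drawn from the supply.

Secondary of T₁: V = 415.00 × 1577/1682 = 389.09 V.
Secondary of T₂: V = 389.09 × 839/2454 = 133.03 V.
I_load = 133.03/12.9 = 10.312 A, so P_out = 133.03 × 10.312 = 1371.8 W.
All ideal ⇒ P_in = P_out, so I_supply = 1371.8/415 = 3.31 A.

I_supply ≈ 3.31 A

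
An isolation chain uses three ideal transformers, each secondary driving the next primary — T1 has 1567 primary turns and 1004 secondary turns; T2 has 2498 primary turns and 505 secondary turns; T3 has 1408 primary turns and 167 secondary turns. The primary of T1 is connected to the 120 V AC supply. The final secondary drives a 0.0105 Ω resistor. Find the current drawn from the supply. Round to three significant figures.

I_supply ≈ 2.70 A

Secondary of T1: V = 120.00 × 1004/1567 = 76.886 V.
Secondary of T2: V = 76.886 × 505/2498 = 15.543 V.
Secondary of T3: V = 15.543 × 167/1408 = 1.8436 V.
I_load = 1.8436/0.0105 = 175.58 A, so P_out = 1.8436 × 175.58 = 323.69 W.
All ideal ⇒ P_in = P_out, so I_supply = 323.69/120 = 2.70 A.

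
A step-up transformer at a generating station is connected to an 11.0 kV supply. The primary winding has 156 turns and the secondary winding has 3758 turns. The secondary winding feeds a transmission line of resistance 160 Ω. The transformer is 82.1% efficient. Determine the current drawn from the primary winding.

I_p ≈ 48600 A

V_s = 11000 × 3758/156 = 264990 V.
I_s = V_s/R = 264990/160 = 1656.2 A.
P_out = V_s I_s = 264990 × 1656.2 = 4.3886×10^8 W.
P_in = P_out/η = 4.3886×10^8/0.821 = 5.3455×10^8 W.
I_p = P_in/V_p = 5.3455×10^8/11000 = 48600 A.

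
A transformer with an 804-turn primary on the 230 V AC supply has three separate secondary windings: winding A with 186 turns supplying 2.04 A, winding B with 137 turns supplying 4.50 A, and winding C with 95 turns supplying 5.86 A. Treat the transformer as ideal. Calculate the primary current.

V_A = 230 × 186/804 = 53.209 V; V_B = 230 × 137/804 = 39.192 V; V_C = 230 × 95/804 = 27.177 V.
P_out = V_A I_A + V_B I_B + V_C I_C = 53.209×2.04 + 39.192×4.50 + 27.177×5.86 = 108.55 + 176.36 + 159.25 = 444.16 W.
Ideal ⇒ P_in = P_out, so I_p = P_out/V_p = 444.16/230 = 1.93 A.

I_p ≈ 1.93 A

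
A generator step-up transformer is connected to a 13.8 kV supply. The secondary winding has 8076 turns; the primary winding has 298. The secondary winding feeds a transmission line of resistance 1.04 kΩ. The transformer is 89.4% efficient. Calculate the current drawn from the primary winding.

I_p ≈ 10900 A

V_s = 13800 × 8076/298 = 373990 V.
I_s = V_s/R = 373990/1040 = 359.61 A.
P_out = V_s I_s = 373990 × 359.61 = 1.3449×10^8 W.
P_in = P_out/η = 1.3449×10^8/0.894 = 1.5043×10^8 W.
I_p = P_in/V_p = 1.5043×10^8/13800 = 10900 A.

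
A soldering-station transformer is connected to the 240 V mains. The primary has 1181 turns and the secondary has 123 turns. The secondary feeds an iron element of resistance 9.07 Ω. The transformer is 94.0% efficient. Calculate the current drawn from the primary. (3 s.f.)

V_s = 240 × 123/1181 = 24.996 V.
I_s = V_s/R = 24.996/9.07 = 2.7559 A.
P_out = V_s I_s = 24.996 × 2.7559 = 68.885 W.
P_in = P_out/η = 68.885/0.940 = 73.282 W.
I_p = P_in/V_p = 73.282/240 = 0.305 A.

I_p ≈ 0.305 A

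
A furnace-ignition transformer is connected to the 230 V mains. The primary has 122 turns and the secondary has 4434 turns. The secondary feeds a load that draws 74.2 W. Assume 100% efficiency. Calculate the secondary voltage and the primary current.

V_s ≈ 8360 V, I_p ≈ 0.323 A

V_s = V_p × N_s/N_p = 230 × 4434/122 = 8359.2 V.
I_s = P/V_s = 74.2/8359.2 = 0.0088765 A.
I_p = I_s × N_s/N_p = 0.0088765 × 4434/122 = 0.323 A.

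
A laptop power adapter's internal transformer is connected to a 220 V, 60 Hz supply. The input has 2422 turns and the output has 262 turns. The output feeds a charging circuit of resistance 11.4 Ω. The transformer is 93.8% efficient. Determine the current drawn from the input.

I_in ≈ 0.241 A

V_out = 220 × 262/2422 = 23.799 V.
I_out = V_out/R = 23.799/11.4 = 2.0876 A.
P_out = V_out I_out = 23.799 × 2.0876 = 49.682 W.
P_in = P_out/η = 49.682/0.938 = 52.965 W.
I_in = P_in/V_in = 52.965/220 = 0.241 A.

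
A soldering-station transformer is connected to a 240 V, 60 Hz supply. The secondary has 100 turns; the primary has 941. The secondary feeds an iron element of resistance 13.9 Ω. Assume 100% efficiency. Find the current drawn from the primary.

I_p ≈ 0.195 A

V_s = V_p × N_s/N_p = 240 × 100/941 = 25.505 V.
I_s = V_s/R = 25.505/13.9 = 1.8349 A.
For an ideal transformer I_p N_p = I_s N_s, so I_p = 1.8349 × 100/941 = 0.195 A.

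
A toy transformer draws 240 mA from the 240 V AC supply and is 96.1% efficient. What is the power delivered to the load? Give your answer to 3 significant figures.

P_out ≈ 55.4 W

P_in = V_in I_in = 240 × 0.240 = 57.600 W.
P_out = η P_in = 0.961 × 57.600 = 55.4 W.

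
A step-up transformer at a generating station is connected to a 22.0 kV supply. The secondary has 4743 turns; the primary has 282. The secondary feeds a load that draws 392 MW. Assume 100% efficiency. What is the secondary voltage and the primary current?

V_s = V_p × N_s/N_p = 22000 × 4743/282 = 370020 V.
I_s = P/V_s = 3.92×10^8/370020 = 1059.4 A.
I_p = I_s × N_s/N_p = 1059.4 × 4743/282 = 17800 A.

V_s ≈ 370000 V, I_p ≈ 17800 A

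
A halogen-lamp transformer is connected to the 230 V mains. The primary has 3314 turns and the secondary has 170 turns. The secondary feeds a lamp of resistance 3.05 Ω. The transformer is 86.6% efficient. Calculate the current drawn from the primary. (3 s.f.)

V_s = 230 × 170/3314 = 11.798 V.
I_s = V_s/R = 11.798/3.05 = 3.8683 A.
P_out = V_s I_s = 11.798 × 3.8683 = 45.640 W.
P_in = P_out/η = 45.640/0.866 = 52.702 W.
I_p = P_in/V_p = 52.702/230 = 0.229 A.

I_p ≈ 0.229 A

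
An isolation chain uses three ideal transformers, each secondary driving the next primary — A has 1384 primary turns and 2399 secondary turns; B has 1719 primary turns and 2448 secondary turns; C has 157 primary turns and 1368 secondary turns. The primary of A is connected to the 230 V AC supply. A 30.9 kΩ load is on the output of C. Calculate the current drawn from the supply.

I_supply ≈ 3.44 A

Secondary of A: V = 230.00 × 2399/1384 = 398.68 V.
Secondary of B: V = 398.68 × 2448/1719 = 567.75 V.
Secondary of C: V = 567.75 × 1368/157 = 4947.0 V.
I_load = 4947.0/30900 = 0.16010 A, so P_out = 4947.0 × 0.16010 = 792.01 W.
All ideal ⇒ P_in = P_out, so I_supply = 792.01/230 = 3.44 A.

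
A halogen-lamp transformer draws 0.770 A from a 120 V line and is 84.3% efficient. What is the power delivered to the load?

P_out ≈ 77.9 W

P_in = V_in I_in = 120 × 0.770 = 92.400 W.
P_out = η P_in = 0.843 × 92.400 = 77.9 W.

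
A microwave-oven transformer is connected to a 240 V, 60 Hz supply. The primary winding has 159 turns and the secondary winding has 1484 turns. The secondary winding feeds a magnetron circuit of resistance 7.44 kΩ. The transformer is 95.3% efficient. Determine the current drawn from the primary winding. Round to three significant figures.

I_p ≈ 2.95 A

V_s = 240 × 1484/159 = 2240.0 V.
I_s = V_s/R = 2240.0/7440 = 0.30108 A.
P_out = V_s I_s = 2240.0 × 0.30108 = 674.41 W.
P_in = P_out/η = 674.41/0.953 = 707.67 W.
I_p = P_in/V_p = 707.67/240 = 2.95 A.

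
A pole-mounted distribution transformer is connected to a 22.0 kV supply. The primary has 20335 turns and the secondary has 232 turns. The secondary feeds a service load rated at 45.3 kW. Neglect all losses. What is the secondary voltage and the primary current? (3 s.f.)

V_s = V_p × N_s/N_p = 22000 × 232/20335 = 251.00 V.
I_s = P/V_s = 45300/251.00 = 180.48 A.
I_p = I_s × N_s/N_p = 180.48 × 232/20335 = 2.06 A.

V_s ≈ 251 V, I_p ≈ 2.06 A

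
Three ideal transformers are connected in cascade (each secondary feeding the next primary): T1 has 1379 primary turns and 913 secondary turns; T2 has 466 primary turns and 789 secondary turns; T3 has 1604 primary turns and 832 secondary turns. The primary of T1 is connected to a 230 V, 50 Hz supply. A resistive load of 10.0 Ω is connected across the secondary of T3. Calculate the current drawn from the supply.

I_supply ≈ 7.78 A

After T1: V = 230.00 × 913/1379 = 152.28 V.
After T2: V = 152.28 × 789/466 = 257.83 V.
After T3: V = 257.83 × 832/1604 = 133.73 V.
I_load = 133.73/10.0 = 13.373 A, so P_out = 133.73 × 13.373 = 1788.5 W.
All ideal ⇒ P_in = P_out, so I_supply = 1788.5/230 = 7.78 A.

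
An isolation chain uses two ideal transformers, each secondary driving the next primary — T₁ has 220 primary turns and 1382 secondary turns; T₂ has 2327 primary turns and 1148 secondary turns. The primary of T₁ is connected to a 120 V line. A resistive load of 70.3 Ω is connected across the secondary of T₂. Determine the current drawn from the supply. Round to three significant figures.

Secondary of T₁: V = 120.00 × 1382/220 = 753.82 V.
Secondary of T₂: V = 753.82 × 1148/2327 = 371.89 V.
I_load = 371.89/70.3 = 5.2900 A, so P_out = 371.89 × 5.2900 = 1967.3 W.
All ideal ⇒ P_in = P_out, so I_supply = 1967.3/120 = 16.4 A.

I_supply ≈ 16.4 A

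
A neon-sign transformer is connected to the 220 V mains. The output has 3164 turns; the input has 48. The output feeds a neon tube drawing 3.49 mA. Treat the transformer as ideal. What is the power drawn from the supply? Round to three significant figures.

I_in = I_out × N_out/N_in = 0.00349 × 3164/48 = 0.23005 A.
P = V_in I_in = 220 × 0.23005 = 50.6 W.

P ≈ 50.6 W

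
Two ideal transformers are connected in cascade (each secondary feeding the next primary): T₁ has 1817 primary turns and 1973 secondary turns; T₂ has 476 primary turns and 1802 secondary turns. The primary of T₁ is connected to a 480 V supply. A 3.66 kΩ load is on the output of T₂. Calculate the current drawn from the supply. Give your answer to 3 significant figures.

I_supply ≈ 2.22 A

Secondary of T₁: V = 480.00 × 1973/1817 = 521.21 V.
Secondary of T₂: V = 521.21 × 1802/476 = 1973.2 V.
I_load = 1973.2/3660 = 0.53911 A, so P_out = 1973.2 × 0.53911 = 1063.8 W.
All ideal ⇒ P_in = P_out, so I_supply = 1063.8/480 = 2.22 A.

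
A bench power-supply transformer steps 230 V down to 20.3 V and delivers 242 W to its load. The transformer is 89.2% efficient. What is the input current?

P_in = P_out/η = 242/0.892 = 271.30 W.
I_in = P_in/V_in = 271.30/230 = 1.18 A.

I_in ≈ 1.18 A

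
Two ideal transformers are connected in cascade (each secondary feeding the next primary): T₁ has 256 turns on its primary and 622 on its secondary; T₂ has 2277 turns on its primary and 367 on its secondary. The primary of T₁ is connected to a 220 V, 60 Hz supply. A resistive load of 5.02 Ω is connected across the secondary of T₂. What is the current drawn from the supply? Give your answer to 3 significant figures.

I_supply ≈ 6.72 A

After T₁: V = 220.00 × 622/256 = 534.53 V.
After T₂: V = 534.53 × 367/2277 = 86.154 V.
I_load = 86.154/5.02 = 17.162 A, so P_out = 86.154 × 17.162 = 1478.6 W.
All ideal ⇒ P_in = P_out, so I_supply = 1478.6/220 = 6.72 A.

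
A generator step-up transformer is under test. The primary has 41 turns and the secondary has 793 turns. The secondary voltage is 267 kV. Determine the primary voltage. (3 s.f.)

V_p ≈ 13800 V

V_p/V_s = N_p/N_s, so V_p = 267000 × 41/793 = 13800 V.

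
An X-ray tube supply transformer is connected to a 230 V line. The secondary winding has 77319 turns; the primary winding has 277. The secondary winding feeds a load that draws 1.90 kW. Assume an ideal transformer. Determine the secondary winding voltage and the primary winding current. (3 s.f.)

V_s ≈ 64200 V, I_p ≈ 8.26 A

V_s = V_p × N_s/N_p = 230 × 77319/277 = 64200 V.
I_s = P/V_s = 1900/64200 = 0.029595 A.
I_p = I_s × N_s/N_p = 0.029595 × 77319/277 = 8.26 A.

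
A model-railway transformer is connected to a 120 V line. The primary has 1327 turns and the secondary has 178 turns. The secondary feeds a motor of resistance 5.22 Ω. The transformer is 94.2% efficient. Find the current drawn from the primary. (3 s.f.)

I_p ≈ 0.439 A

V_s = 120 × 178/1327 = 16.096 V.
I_s = V_s/R = 16.096/5.22 = 3.0836 A.
P_out = V_s I_s = 16.096 × 3.0836 = 49.635 W.
P_in = P_out/η = 49.635/0.942 = 52.691 W.
I_p = P_in/V_p = 52.691/120 = 0.439 A.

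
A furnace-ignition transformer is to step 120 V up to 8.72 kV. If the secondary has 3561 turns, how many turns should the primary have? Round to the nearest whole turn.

N_p = 49 turns

N_p/N_s = V_p/V_s, so N_p = 3561 × 120/8720 = 49.0 ≈ 49 turns.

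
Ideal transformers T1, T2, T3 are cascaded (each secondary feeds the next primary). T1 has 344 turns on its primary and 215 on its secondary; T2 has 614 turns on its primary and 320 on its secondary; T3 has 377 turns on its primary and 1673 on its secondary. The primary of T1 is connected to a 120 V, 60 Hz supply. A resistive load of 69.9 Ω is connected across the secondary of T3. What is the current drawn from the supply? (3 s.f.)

After T1: V = 120.00 × 215/344 = 75.000 V.
After T2: V = 75.000 × 320/614 = 39.088 V.
After T3: V = 39.088 × 1673/377 = 173.46 V.
I_load = 173.46/69.9 = 2.4815 A, so P_out = 173.46 × 2.4815 = 430.45 W.
All ideal ⇒ P_in = P_out, so I_supply = 430.45/120 = 3.59 A.

I_supply ≈ 3.59 A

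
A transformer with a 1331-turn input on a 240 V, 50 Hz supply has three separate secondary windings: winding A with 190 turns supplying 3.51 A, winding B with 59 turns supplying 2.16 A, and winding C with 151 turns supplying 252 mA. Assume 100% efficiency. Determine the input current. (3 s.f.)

V_A = 240 × 190/1331 = 34.260 V; V_B = 240 × 59/1331 = 10.639 V; V_C = 240 × 151/1331 = 27.228 V.
P_out = V_A I_A + V_B I_B + V_C I_C = 34.260×3.51 + 10.639×2.16 + 27.228×0.252 = 120.25 + 22.979 + 6.8614 = 150.09 W.
Ideal ⇒ P_in = P_out, so I_in = P_out/V_in = 150.09/240 = 0.625 A.

I_in ≈ 0.625 A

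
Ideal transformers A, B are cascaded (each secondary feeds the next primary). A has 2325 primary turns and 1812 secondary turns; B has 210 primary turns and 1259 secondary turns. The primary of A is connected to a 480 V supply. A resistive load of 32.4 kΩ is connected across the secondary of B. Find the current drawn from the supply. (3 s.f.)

I_supply ≈ 0.323 A

Secondary of A: V = 480.00 × 1812/2325 = 374.09 V.
Secondary of B: V = 374.09 × 1259/210 = 2242.8 V.
I_load = 2242.8/32400 = 0.069221 A, so P_out = 2242.8 × 0.069221 = 155.25 W.
All ideal ⇒ P_in = P_out, so I_supply = 155.25/480 = 0.323 A.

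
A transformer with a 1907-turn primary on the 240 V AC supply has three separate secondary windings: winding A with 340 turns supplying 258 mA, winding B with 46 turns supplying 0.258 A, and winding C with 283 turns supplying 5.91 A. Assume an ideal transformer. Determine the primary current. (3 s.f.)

I_p ≈ 0.929 A

V_A = 240 × 340/1907 = 42.790 V; V_B = 240 × 46/1907 = 5.7892 V; V_C = 240 × 283/1907 = 35.616 V.
P_out = V_A I_A + V_B I_B + V_C I_C = 42.790×0.258 + 5.7892×0.258 + 35.616×5.91 = 11.040 + 1.4936 + 210.49 = 223.02 W.
Ideal ⇒ P_in = P_out, so I_p = P_out/V_p = 223.02/240 = 0.929 A.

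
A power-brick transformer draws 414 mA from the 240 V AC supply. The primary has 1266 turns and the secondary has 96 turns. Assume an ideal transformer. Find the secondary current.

I_s/I_p = N_p/N_s, so I_s = 0.414 × 1266/96 = 5.46 A.

I_s ≈ 5.46 A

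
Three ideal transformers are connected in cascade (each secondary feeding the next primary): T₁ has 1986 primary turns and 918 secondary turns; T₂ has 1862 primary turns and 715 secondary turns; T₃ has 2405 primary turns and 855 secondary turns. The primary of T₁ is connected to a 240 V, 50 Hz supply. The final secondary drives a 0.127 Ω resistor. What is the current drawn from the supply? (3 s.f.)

I_supply ≈ 7.52 A

Secondary of T₁: V = 240.00 × 918/1986 = 110.94 V.
Secondary of T₂: V = 110.94 × 715/1862 = 42.599 V.
Secondary of T₃: V = 42.599 × 855/2405 = 15.144 V.
I_load = 15.144/0.127 = 119.25 A, so P_out = 15.144 × 119.25 = 1805.9 W.
All ideal ⇒ P_in = P_out, so I_supply = 1805.9/240 = 7.52 A.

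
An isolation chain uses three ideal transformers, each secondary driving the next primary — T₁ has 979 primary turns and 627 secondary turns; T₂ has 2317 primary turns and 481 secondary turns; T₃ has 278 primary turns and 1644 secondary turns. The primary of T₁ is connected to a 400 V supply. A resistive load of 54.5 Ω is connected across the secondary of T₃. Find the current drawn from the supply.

Secondary of T₁: V = 400.00 × 627/979 = 256.18 V.
Secondary of T₂: V = 256.18 × 481/2317 = 53.182 V.
Secondary of T₃: V = 53.182 × 1644/278 = 314.50 V.
I_load = 314.50/54.5 = 5.7706 A, so P_out = 314.50 × 5.7706 = 1814.9 W.
All ideal ⇒ P_in = P_out, so I_supply = 1814.9/400 = 4.54 A.

I_supply ≈ 4.54 A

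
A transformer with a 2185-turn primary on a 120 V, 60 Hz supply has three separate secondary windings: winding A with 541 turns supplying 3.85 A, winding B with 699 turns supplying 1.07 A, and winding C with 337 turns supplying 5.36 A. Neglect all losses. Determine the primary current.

V_A = 120 × 541/2185 = 29.712 V; V_B = 120 × 699/2185 = 38.389 V; V_C = 120 × 337/2185 = 18.508 V.
P_out = V_A I_A + V_B I_B + V_C I_C = 29.712×3.85 + 38.389×1.07 + 18.508×5.36 = 114.39 + 41.076 + 99.203 = 254.67 W.
Ideal ⇒ P_in = P_out, so I_p = P_out/V_p = 254.67/120 = 2.12 A.

I_p ≈ 2.12 A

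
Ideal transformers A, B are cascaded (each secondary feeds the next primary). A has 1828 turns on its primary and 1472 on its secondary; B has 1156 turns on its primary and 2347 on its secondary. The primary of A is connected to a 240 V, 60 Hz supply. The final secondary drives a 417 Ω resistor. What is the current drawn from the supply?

I_supply ≈ 1.54 A

Secondary of A: V = 240.00 × 1472/1828 = 193.26 V.
Secondary of B: V = 193.26 × 2347/1156 = 392.37 V.
I_load = 392.37/417 = 0.94094 A, so P_out = 392.37 × 0.94094 = 369.20 W.
All ideal ⇒ P_in = P_out, so I_supply = 369.20/240 = 1.54 A.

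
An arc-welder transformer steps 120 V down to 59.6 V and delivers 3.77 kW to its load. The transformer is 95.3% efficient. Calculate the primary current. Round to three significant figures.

P_in = P_out/η = 3770/0.953 = 3955.9 W.
I_p = P_in/V_p = 3955.9/120 = 33.0 A.

I_p ≈ 33.0 A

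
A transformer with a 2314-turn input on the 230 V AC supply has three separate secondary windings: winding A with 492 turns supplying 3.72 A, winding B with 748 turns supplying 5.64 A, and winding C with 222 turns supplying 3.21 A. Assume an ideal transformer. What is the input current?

I_in ≈ 2.92 A

V_A = 230 × 492/2314 = 48.902 V; V_B = 230 × 748/2314 = 74.347 V; V_C = 230 × 222/2314 = 22.066 V.
P_out = V_A I_A + V_B I_B + V_C I_C = 48.902×3.72 + 74.347×5.64 + 22.066×3.21 = 181.92 + 419.32 + 70.831 = 672.07 W.
Ideal ⇒ P_in = P_out, so I_in = P_out/V_in = 672.07/230 = 2.92 A.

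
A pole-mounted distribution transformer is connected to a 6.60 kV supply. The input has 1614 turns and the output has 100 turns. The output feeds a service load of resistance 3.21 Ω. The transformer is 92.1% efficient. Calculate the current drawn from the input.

I_in ≈ 8.57 A

V_out = 6600 × 100/1614 = 408.92 V.
I_out = V_out/R = 408.92/3.21 = 127.39 A.
P_out = V_out I_out = 408.92 × 127.39 = 52093 W.
P_in = P_out/η = 52093/0.921 = 56561 W.
I_in = P_in/V_in = 56561/6600 = 8.57 A.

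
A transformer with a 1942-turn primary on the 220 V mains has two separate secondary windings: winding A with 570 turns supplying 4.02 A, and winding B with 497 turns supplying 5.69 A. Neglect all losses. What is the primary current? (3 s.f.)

I_p ≈ 2.64 A

V_A = 220 × 570/1942 = 64.573 V; V_B = 220 × 497/1942 = 56.303 V.
P_out = V_A I_A + V_B I_B = 64.573×4.02 + 56.303×5.69 = 259.58 + 320.36 = 579.94 W.
Ideal ⇒ P_in = P_out, so I_p = P_out/V_p = 579.94/220 = 2.64 A.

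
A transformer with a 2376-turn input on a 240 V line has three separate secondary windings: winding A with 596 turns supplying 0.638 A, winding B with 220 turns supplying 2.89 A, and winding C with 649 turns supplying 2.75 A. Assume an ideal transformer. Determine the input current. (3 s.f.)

V_A = 240 × 596/2376 = 60.202 V; V_B = 240 × 220/2376 = 22.222 V; V_C = 240 × 649/2376 = 65.556 V.
P_out = V_A I_A + V_B I_B + V_C I_C = 60.202×0.638 + 22.222×2.89 + 65.556×2.75 = 38.409 + 64.222 + 180.28 = 282.91 W.
Ideal ⇒ P_in = P_out, so I_in = P_out/V_in = 282.91/240 = 1.18 A.

I_in ≈ 1.18 A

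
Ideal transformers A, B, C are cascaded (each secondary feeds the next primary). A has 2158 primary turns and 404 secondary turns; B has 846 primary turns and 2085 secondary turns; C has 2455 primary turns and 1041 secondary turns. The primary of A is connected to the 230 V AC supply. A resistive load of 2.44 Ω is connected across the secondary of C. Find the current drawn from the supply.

I_supply ≈ 3.61 A

After A: V = 230.00 × 404/2158 = 43.058 V.
After B: V = 43.058 × 2085/846 = 106.12 V.
After C: V = 106.12 × 1041/2455 = 44.998 V.
I_load = 44.998/2.44 = 18.442 A, so P_out = 44.998 × 18.442 = 829.84 W.
All ideal ⇒ P_in = P_out, so I_supply = 829.84/230 = 3.61 A.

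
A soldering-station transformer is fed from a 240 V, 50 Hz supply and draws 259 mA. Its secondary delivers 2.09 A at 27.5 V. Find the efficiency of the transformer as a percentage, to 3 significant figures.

P_in = 240 × 0.259 = 62.1600 W.
P_out = 27.5 × 2.09 = 57.4750 W.
η = P_out/P_in = 57.4750/62.1600 = 0.925.

η ≈ 92.5%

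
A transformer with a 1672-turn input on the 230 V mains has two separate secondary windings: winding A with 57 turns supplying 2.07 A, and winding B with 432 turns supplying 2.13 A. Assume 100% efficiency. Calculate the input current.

I_in ≈ 0.621 A

V_A = 230 × 57/1672 = 7.8409 V; V_B = 230 × 432/1672 = 59.426 V.
P_out = V_A I_A + V_B I_B = 7.8409×2.07 + 59.426×2.13 = 16.231 + 126.58 = 142.81 W.
Ideal ⇒ P_in = P_out, so I_in = P_out/V_in = 142.81/230 = 0.621 A.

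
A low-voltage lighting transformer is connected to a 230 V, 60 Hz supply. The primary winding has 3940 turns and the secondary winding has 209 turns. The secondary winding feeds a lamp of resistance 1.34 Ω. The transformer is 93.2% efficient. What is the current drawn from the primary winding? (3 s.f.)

I_p ≈ 0.518 A

V_s = 230 × 209/3940 = 12.201 V.
I_s = V_s/R = 12.201/1.34 = 9.1049 A.
P_out = V_s I_s = 12.201 × 9.1049 = 111.08 W.
P_in = P_out/η = 111.08/0.932 = 119.19 W.
I_p = P_in/V_p = 119.19/230 = 0.518 A.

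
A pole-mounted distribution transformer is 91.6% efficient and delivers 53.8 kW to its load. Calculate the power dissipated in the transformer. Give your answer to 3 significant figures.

P_loss ≈ 4930 W

P_in = P_out/η = 53800/0.916 = 58733.6 W.
P_loss = P_in − P_out = 58733.6 − 53800 = 4930 W.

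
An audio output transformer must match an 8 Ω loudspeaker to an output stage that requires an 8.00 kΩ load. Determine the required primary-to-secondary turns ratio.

N_p/N_s ≈ 31.6

Z_p/Z_s = (N_p/N_s)², so N_p/N_s = √(8000/8) = √1000 = 31.6.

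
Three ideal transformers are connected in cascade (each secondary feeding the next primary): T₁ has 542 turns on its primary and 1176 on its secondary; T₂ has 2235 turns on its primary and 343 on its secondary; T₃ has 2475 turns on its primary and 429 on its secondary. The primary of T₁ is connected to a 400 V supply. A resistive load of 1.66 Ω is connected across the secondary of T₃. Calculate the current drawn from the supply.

Secondary of T₁: V = 400.00 × 1176/542 = 867.90 V.
Secondary of T₂: V = 867.90 × 343/2235 = 133.19 V.
Secondary of T₃: V = 133.19 × 429/2475 = 23.087 V.
I_load = 23.087/1.66 = 13.908 A, so P_out = 23.087 × 13.908 = 321.09 W.
All ideal ⇒ P_in = P_out, so I_supply = 321.09/400 = 0.803 A.

I_supply ≈ 0.803 A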